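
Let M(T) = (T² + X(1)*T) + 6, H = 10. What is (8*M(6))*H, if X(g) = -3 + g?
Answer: 2400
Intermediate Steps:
M(T) = 6 + T² - 2*T (M(T) = (T² + (-3 + 1)*T) + 6 = (T² - 2*T) + 6 = 6 + T² - 2*T)
(8*M(6))*H = (8*(6 + 6² - 2*6))*10 = (8*(6 + 36 - 12))*10 = (8*30)*10 = 240*10 = 2400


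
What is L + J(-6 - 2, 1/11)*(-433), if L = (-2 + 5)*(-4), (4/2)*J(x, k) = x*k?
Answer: 1600/11 ≈ 145.45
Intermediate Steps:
J(x, k) = k*x/2 (J(x, k) = (x*k)/2 = (k*x)/2 = k*x/2)
L = -12 (L = 3*(-4) = -12)
L + J(-6 - 2, 1/11)*(-433) = -12 + ((½)*(-6 - 2)/11)*(-433) = -12 + ((½)*(1/11)*(-8))*(-433) = -12 - 4/11*(-433) = -12 + 1732/11 = 1600/11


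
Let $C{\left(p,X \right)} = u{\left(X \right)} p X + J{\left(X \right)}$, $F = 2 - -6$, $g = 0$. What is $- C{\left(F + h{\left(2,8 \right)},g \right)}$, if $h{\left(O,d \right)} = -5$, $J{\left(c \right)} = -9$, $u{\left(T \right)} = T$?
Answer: $9$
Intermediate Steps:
$F = 8$ ($F = 2 + 6 = 8$)
$C{\left(p,X \right)} = -9 + p X^{2}$ ($C{\left(p,X \right)} = X p X - 9 = p X^{2} - 9 = -9 + p X^{2}$)
$- C{\left(F + h{\left(2,8 \right)},g \right)} = - (-9 + \left(8 - 5\right) 0^{2}) = - (-9 + 3 \cdot 0) = - (-9 + 0) = \left(-1\right) \left(-9\right) = 9$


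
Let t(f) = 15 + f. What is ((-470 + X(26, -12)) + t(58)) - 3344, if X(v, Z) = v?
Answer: -3715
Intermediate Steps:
((-470 + X(26, -12)) + t(58)) - 3344 = ((-470 + 26) + (15 + 58)) - 3344 = (-444 + 73) - 3344 = -371 - 3344 = -3715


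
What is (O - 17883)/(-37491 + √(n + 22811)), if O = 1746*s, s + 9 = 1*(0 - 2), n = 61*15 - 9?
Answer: 1390503699/1405551364 + 37089*√23717/1405551364 ≈ 0.99336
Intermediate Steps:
n = 906 (n = 915 - 9 = 906)
s = -11 (s = -9 + 1*(0 - 2) = -9 + 1*(-2) = -9 - 2 = -11)
O = -19206 (O = 1746*(-11) = -19206)
(O - 17883)/(-37491 + √(n + 22811)) = (-19206 - 17883)/(-37491 + √(906 + 22811)) = -37089/(-37491 + √23717)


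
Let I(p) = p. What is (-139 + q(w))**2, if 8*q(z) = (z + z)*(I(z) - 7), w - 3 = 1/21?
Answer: 3922141129/194481 ≈ 20167.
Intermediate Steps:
w = 64/21 (w = 3 + 1/21 = 64/21 ≈ 3.0476)
q(z) = z*(-7 + z)/4 (q(z) = ((z + z)*(z - 7))/8 = ((2*z)*(-7 + z))/8 = (2*z*(-7 + z))/8 = z*(-7 + z)/4)
(-139 + q(w))**2 = (-139 + (1/4)*(64/21)*(-7 + 64/21))**2 = (-139 + (1/4)*(64/21)*(-83/21))**2 = (-139 - 1328/441)**2 = (-62627/441)**2 = 3922141129/194481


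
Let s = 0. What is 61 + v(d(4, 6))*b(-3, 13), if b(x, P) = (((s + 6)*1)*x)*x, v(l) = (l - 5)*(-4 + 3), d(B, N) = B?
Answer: 115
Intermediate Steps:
v(l) = 5 - l (v(l) = (-5 + l)*(-1) = 5 - l)
b(x, P) = 6*x² (b(x, P) = (((0 + 6)*1)*x)*x = ((6*1)*x)*x = (6*x)*x = 6*x²)
61 + v(d(4, 6))*b(-3, 13) = 61 + (5 - 1*4)*(6*(-3)²) = 61 + (5 - 4)*(6*9) = 61 + 1*54 = 61 + 54 = 115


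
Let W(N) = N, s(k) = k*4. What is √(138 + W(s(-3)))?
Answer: 3*√14 ≈ 11.225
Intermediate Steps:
s(k) = 4*k
√(138 + W(s(-3))) = √(138 + 4*(-3)) = √(138 - 12) = √126 = 3*√14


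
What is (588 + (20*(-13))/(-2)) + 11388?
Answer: 12106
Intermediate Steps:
(588 + (20*(-13))/(-2)) + 11388 = (588 - 260*(-1/2)) + 11388 = (588 + 130) + 11388 = 718 + 11388 = 12106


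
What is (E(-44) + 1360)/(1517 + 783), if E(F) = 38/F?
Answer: 29901/50600 ≈ 0.59093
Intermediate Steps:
(E(-44) + 1360)/(1517 + 783) = (38/(-44) + 1360)/(1517 + 783) = (38*(-1/44) + 1360)/2300 = (-19/22 + 1360)*(1/2300) = (29901/22)*(1/2300) = 29901/50600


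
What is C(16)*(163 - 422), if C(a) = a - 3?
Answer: -3367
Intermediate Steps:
C(a) = -3 + a
C(16)*(163 - 422) = (-3 + 16)*(163 - 422) = 13*(-259) = -3367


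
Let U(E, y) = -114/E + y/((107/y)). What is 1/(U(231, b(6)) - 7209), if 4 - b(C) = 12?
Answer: -8239/59394089 ≈ -0.00013872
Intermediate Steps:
b(C) = -8 (b(C) = 4 - 1*12 = 4 - 12 = -8)
U(E, y) = -114/E + y²/107 (U(E, y) = -114/E + y*(y/107) = -114/E + y²/107)
1/(U(231, b(6)) - 7209) = 1/((-114/231 + (1/107)*(-8)²) - 7209) = 1/((-114*1/231 + (1/107)*64) - 7209) = 1/((-38/77 + 64/107) - 7209) = 1/(862/8239 - 7209) = 1/(-59394089/8239) = -8239/59394089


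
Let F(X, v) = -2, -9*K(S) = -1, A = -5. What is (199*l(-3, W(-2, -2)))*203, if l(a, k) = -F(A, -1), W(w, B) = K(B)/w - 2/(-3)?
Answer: 80794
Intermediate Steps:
K(S) = ⅑ (K(S) = -⅑*(-1) = ⅑)
W(w, B) = ⅔ + 1/(9*w) (W(w, B) = 1/(9*w) - 2/(-3) = 1/(9*w) - 2*(-⅓) = 1/(9*w) + ⅔ = ⅔ + 1/(9*w))
l(a, k) = 2 (l(a, k) = -1*(-2) = 2)
(199*l(-3, W(-2, -2)))*203 = (199*2)*203 = 398*203 = 80794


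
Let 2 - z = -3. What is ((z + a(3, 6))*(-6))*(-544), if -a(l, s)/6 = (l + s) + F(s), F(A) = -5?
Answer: -62016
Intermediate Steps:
z = 5 (z = 2 - 1*(-3) = 2 + 3 = 5)
a(l, s) = 30 - 6*l - 6*s (a(l, s) = -6*((l + s) - 5) = -6*(-5 + l + s) = 30 - 6*l - 6*s)
((z + a(3, 6))*(-6))*(-544) = ((5 + (30 - 6*3 - 6*6))*(-6))*(-544) = ((5 + (30 - 18 - 36))*(-6))*(-544) = ((5 - 24)*(-6))*(-544) = -19*(-6)*(-544) = 114*(-544) = -62016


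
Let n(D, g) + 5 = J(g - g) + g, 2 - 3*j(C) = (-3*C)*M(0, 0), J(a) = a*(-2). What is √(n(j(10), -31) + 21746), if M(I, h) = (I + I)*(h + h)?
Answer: √21710 ≈ 147.34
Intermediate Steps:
M(I, h) = 4*I*h (M(I, h) = (2*I)*(2*h) = 4*I*h)
J(a) = -2*a
j(C) = ⅔ (j(C) = ⅔ - (-3*C)*4*0*0/3 = ⅔ - (-3*C)*0/3 = ⅔ - ⅓*0 = ⅔ + 0 = ⅔)
n(D, g) = -5 + g (n(D, g) = -5 + (-2*(g - g) + g) = -5 + (-2*0 + g) = -5 + (0 + g) = -5 + g)
√(n(j(10), -31) + 21746) = √((-5 - 31) + 21746) = √(-36 + 21746) = √21710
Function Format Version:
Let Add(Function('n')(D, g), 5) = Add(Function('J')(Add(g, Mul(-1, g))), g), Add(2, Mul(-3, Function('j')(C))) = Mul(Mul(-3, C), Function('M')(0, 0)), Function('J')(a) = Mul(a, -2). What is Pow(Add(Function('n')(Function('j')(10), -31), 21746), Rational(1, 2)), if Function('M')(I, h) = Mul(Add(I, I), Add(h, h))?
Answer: Pow(21710, Rational(1, 2)) ≈ 147.34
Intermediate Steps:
Function('M')(I, h) = Mul(4, I, h) (Function('M')(I, h) = Mul(Mul(2, I), Mul(2, h)) = Mul(4, I, h))
Function('J')(a) = Mul(-2, a)
Function('j')(C) = Rational(2, 3) (Function('j')(C) = Add(Rational(2, 3), Mul(Rational(-1, 3), Mul(Mul(-3, C), Mul(4, 0, 0)))) = Add(Rational(2, 3), Mul(Rational(-1, 3), Mul(Mul(-3, C), 0))) = Add(Rational(2, 3), Mul(Rational(-1, 3), 0)) = Add(Rational(2, 3), 0) = Rational(2, 3))
Function('n')(D, g) = Add(-5, g) (Function('n')(D, g) = Add(-5, Add(Mul(-2, Add(g, Mul(-1, g))), g)) = Add(-5, Add(Mul(-2, 0), g)) = Add(-5, Add(0, g)) = Add(-5, g))
Pow(Add(Function('n')(Function('j')(10), -31), 21746), Rational(1, 2)) = Pow(Add(Add(-5, -31), 21746), Rational(1, 2)) = Pow(Add(-36, 21746), Rational(1, 2)) = Pow(21710, Rational(1, 2))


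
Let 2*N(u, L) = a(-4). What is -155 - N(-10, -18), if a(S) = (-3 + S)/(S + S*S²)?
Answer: -21087/136 ≈ -155.05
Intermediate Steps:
a(S) = (-3 + S)/(S + S³)
N(u, L) = 7/136 (N(u, L) = ((-3 - 4)/(-4 + (-4)³))/2 = (-7/(-4 - 64))/2 = (-7/(-68))/2 = (-1/68*(-7))/2 = (½)*(7/68) = 7/136)
-155 - N(-10, -18) = -155 - 1*7/136 = -155 - 7/136 = -21087/136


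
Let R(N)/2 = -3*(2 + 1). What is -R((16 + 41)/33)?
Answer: 18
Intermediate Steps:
R(N) = -18 (R(N) = 2*(-3*(2 + 1)) = 2*(-3*3) = 2*(-9) = -18)
-R((16 + 41)/33) = -1*(-18) = 18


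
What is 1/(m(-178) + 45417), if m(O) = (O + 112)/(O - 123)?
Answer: 301/13670583 ≈ 2.2018e-5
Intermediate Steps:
m(O) = (112 + O)/(-123 + O)
1/(m(-178) + 45417) = 1/((112 - 178)/(-123 - 178) + 45417) = 1/(-66/(-301) + 45417) = 1/(-1/301*(-66) + 45417) = 1/(66/301 + 45417) = 1/(13670583/301) = 301/13670583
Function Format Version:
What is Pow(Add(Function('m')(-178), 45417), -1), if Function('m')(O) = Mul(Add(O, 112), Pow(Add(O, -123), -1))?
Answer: Rational(301, 13670583) ≈ 2.2018e-5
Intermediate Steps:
Function('m')(O) = Mul(Pow(Add(-123, O), -1), Add(112, O)) (Function('m')(O) = Mul(Add(112, O), Pow(Add(-123, O), -1)) = Mul(Pow(Add(-123, O), -1), Add(112, O)))
Pow(Add(Function('m')(-178), 45417), -1) = Pow(Add(Mul(Pow(Add(-123, -178), -1), Add(112, -178)), 45417), -1) = Pow(Add(Mul(Pow(-301, -1), -66), 45417), -1) = Pow(Add(Mul(Rational(-1, 301), -66), 45417), -1) = Pow(Add(Rational(66, 301), 45417), -1) = Pow(Rational(13670583, 301), -1) = Rational(301, 13670583)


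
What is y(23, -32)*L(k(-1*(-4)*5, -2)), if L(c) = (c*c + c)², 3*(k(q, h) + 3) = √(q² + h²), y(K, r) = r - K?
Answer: -16536520/81 + 503800*√101/27 ≈ -16631.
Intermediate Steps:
k(q, h) = -3 + √(h² + q²)/3 (k(q, h) = -3 + √(q² + h²)/3 = -3 + √(h² + q²)/3)
L(c) = (c + c²)² (L(c) = (c² + c)² = (c + c²)²)
y(23, -32)*L(k(-1*(-4)*5, -2)) = (-32 - 1*23)*((-3 + √((-2)² + (-1*(-4)*5)²)/3)²*(1 + (-3 + √((-2)² + (-1*(-4)*5)²)/3))²) = (-32 - 23)*((-3 + √(4 + (4*5)²)/3)²*(1 + (-3 + √(4 + (4*5)²)/3))²) = -55*(-3 + √(4 + 20²)/3)²*(1 + (-3 + √(4 + 20²)/3))² = -55*(-3 + √(4 + 400)/3)²*(1 + (-3 + √(4 + 400)/3))² = -55*(-3 + √404/3)²*(1 + (-3 + √404/3))² = -55*(-3 + (2*√101)/3)²*(1 + (-3 + (2*√101)/3))² = -55*(-3 + 2*√101/3)²*(1 + (-3 + 2*√101/3))² = -55*(-3 + 2*√101/3)²*(-2 + 2*√101/3)²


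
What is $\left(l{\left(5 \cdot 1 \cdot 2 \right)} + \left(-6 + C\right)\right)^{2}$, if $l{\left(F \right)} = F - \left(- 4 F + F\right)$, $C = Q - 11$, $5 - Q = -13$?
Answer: $1681$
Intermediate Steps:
$Q = 18$ ($Q = 5 - -13 = 5 + 13 = 18$)
$C = 7$ ($C = 18 - 11 = 7$)
$l{\left(F \right)} = 4 F$ ($l{\left(F \right)} = F - - 3 F = F + 3 F = 4 F$)
$\left(l{\left(5 \cdot 1 \cdot 2 \right)} + \left(-6 + C\right)\right)^{2} = \left(4 \cdot 5 \cdot 1 \cdot 2 + \left(-6 + 7\right)\right)^{2} = \left(4 \cdot 5 \cdot 2 + 1\right)^{2} = \left(4 \cdot 10 + 1\right)^{2} = \left(40 + 1\right)^{2} = 41^{2} = 1681$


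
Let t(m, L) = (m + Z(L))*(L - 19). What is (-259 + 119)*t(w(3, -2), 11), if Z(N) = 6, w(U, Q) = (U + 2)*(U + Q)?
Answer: 12320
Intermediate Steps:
w(U, Q) = (2 + U)*(Q + U)
t(m, L) = (-19 + L)*(6 + m) (t(m, L) = (m + 6)*(L - 19) = (6 + m)*(-19 + L) = (-19 + L)*(6 + m))
(-259 + 119)*t(w(3, -2), 11) = (-259 + 119)*(-114 - 19*(3**2 + 2*(-2) + 2*3 - 2*3) + 6*11 + 11*(3**2 + 2*(-2) + 2*3 - 2*3)) = -140*(-114 - 19*(9 - 4 + 6 - 6) + 66 + 11*(9 - 4 + 6 - 6)) = -140*(-114 - 19*5 + 66 + 11*5) = -140*(-114 - 95 + 66 + 55) = -140*(-88) = 12320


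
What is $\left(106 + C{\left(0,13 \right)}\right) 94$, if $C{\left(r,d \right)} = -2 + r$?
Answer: $9776$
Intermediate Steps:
$\left(106 + C{\left(0,13 \right)}\right) 94 = \left(106 + \left(-2 + 0\right)\right) 94 = \left(106 - 2\right) 94 = 104 \cdot 94 = 9776$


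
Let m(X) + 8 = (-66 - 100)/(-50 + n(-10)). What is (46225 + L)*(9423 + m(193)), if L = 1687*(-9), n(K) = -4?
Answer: 7893608096/27 ≈ 2.9236e+8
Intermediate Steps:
L = -15183
m(X) = -133/27 (m(X) = -8 + (-66 - 100)/(-50 - 4) = -8 - 166/(-54) = -8 - 166*(-1/54) = -8 + 83/27 = -133/27)
(46225 + L)*(9423 + m(193)) = (46225 - 15183)*(9423 - 133/27) = 31042*(254288/27) = 7893608096/27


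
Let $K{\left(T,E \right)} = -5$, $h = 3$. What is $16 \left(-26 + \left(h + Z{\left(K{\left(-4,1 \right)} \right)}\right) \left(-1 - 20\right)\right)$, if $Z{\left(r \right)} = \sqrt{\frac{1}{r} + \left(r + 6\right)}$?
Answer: $-1424 - \frac{672 \sqrt{5}}{5} \approx -1724.5$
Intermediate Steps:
$Z{\left(r \right)} = \sqrt{6 + r + \frac{1}{r}}$ ($Z{\left(r \right)} = \sqrt{\frac{1}{r} + \left(6 + r\right)} = \sqrt{6 + r + \frac{1}{r}}$)
$16 \left(-26 + \left(h + Z{\left(K{\left(-4,1 \right)} \right)}\right) \left(-1 - 20\right)\right) = 16 \left(-26 + \left(3 + \sqrt{6 - 5 + \frac{1}{-5}}\right) \left(-1 - 20\right)\right) = 16 \left(-26 + \left(3 + \sqrt{6 - 5 - \frac{1}{5}}\right) \left(-21\right)\right) = 16 \left(-26 + \left(3 + \sqrt{\frac{4}{5}}\right) \left(-21\right)\right) = 16 \left(-26 + \left(3 + \frac{2 \sqrt{5}}{5}\right) \left(-21\right)\right) = 16 \left(-26 - \left(63 + \frac{42 \sqrt{5}}{5}\right)\right) = 16 \left(-89 - \frac{42 \sqrt{5}}{5}\right) = -1424 - \frac{672 \sqrt{5}}{5}$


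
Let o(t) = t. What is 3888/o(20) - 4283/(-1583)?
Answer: 1560091/7915 ≈ 197.11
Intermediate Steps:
3888/o(20) - 4283/(-1583) = 3888/20 - 4283/(-1583) = 3888*(1/20) - 4283*(-1/1583) = 972/5 + 4283/1583 = 1560091/7915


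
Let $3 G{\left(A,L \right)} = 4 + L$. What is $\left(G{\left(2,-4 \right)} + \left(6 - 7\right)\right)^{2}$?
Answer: $1$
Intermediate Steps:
$G{\left(A,L \right)} = \frac{4}{3} + \frac{L}{3}$ ($G{\left(A,L \right)} = \frac{4 + L}{3} = \frac{4}{3} + \frac{L}{3}$)
$\left(G{\left(2,-4 \right)} + \left(6 - 7\right)\right)^{2} = \left(\left(\frac{4}{3} + \frac{1}{3} \left(-4\right)\right) + \left(6 - 7\right)\right)^{2} = \left(\left(\frac{4}{3} - \frac{4}{3}\right) + \left(6 - 7\right)\right)^{2} = \left(0 - 1\right)^{2} = \left(-1\right)^{2} = 1$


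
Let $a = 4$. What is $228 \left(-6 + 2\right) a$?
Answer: $-3648$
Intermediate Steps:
$228 \left(-6 + 2\right) a = 228 \left(-6 + 2\right) 4 = 228 \left(\left(-4\right) 4\right) = 228 \left(-16\right) = -3648$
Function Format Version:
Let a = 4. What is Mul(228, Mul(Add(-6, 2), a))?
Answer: -3648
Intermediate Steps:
Mul(228, Mul(Add(-6, 2), a)) = Mul(228, Mul(Add(-6, 2), 4)) = Mul(228, Mul(-4, 4)) = Mul(228, -16) = -3648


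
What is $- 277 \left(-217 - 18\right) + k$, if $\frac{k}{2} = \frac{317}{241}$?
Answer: $\frac{15688529}{241} \approx 65098.0$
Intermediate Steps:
$k = \frac{634}{241}$ ($k = 2 \cdot \frac{317}{241} = \frac{634}{241} \approx 2.6307$)
$- 277 \left(-217 - 18\right) + k = - 277 \left(-217 - 18\right) + \frac{634}{241} = \left(-277\right) \left(-235\right) + \frac{634}{241} = 65095 + \frac{634}{241} = \frac{15688529}{241}$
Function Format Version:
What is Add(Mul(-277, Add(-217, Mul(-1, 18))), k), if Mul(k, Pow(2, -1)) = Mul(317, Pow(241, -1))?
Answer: Rational(15688529, 241) ≈ 65098.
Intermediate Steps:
k = Rational(634, 241) (k = Mul(2, Mul(317, Pow(241, -1))) = Mul(2, Mul(317, Rational(1, 241))) = Mul(2, Rational(317, 241)) = Rational(634, 241) ≈ 2.6307)
Add(Mul(-277, Add(-217, Mul(-1, 18))), k) = Add(Mul(-277, Add(-217, Mul(-1, 18))), Rational(634, 241)) = Add(Mul(-277, Add(-217, -18)), Rational(634, 241)) = Add(Mul(-277, -235), Rational(634, 241)) = Add(65095, Rational(634, 241)) = Rational(15688529, 241)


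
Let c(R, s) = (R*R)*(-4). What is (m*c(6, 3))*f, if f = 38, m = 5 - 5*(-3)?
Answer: -109440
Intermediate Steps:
m = 20 (m = 5 + 15 = 20)
c(R, s) = -4*R² (c(R, s) = R²*(-4) = -4*R²)
(m*c(6, 3))*f = (20*(-4*6²))*38 = (20*(-4*36))*38 = (20*(-144))*38 = -2880*38 = -109440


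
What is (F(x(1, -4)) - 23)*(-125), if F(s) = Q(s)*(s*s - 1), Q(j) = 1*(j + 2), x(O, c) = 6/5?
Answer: 2699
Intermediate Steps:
x(O, c) = 6/5 (x(O, c) = 6*(1/5) = 6/5)
Q(j) = 2 + j (Q(j) = 1*(2 + j) = 2 + j)
F(s) = (-1 + s**2)*(2 + s) (F(s) = (2 + s)*(s*s - 1) = (2 + s)*(s**2 - 1) = (2 + s)*(-1 + s**2) = (-1 + s**2)*(2 + s))
(F(x(1, -4)) - 23)*(-125) = ((-1 + (6/5)**2)*(2 + 6/5) - 23)*(-125) = ((-1 + 36/25)*(16/5) - 23)*(-125) = ((11/25)*(16/5) - 23)*(-125) = (176/125 - 23)*(-125) = -2699/125*(-125) = 2699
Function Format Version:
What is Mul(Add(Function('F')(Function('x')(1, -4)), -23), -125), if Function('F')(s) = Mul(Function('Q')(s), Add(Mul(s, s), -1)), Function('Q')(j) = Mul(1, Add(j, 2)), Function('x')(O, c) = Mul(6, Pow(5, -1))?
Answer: 2699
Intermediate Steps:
Function('x')(O, c) = Rational(6, 5) (Function('x')(O, c) = Mul(6, Rational(1, 5)) = Rational(6, 5))
Function('Q')(j) = Add(2, j) (Function('Q')(j) = Mul(1, Add(2, j)) = Add(2, j))
Function('F')(s) = Mul(Add(-1, Pow(s, 2)), Add(2, s)) (Function('F')(s) = Mul(Add(2, s), Add(Mul(s, s), -1)) = Mul(Add(2, s), Add(Pow(s, 2), -1)) = Mul(Add(2, s), Add(-1, Pow(s, 2))) = Mul(Add(-1, Pow(s, 2)), Add(2, s)))
Mul(Add(Function('F')(Function('x')(1, -4)), -23), -125) = Mul(Add(Mul(Add(-1, Pow(Rational(6, 5), 2)), Add(2, Rational(6, 5))), -23), -125) = Mul(Add(Mul(Add(-1, Rational(36, 25)), Rational(16, 5)), -23), -125) = Mul(Add(Mul(Rational(11, 25), Rational(16, 5)), -23), -125) = Mul(Add(Rational(176, 125), -23), -125) = Mul(Rational(-2699, 125), -125) = 2699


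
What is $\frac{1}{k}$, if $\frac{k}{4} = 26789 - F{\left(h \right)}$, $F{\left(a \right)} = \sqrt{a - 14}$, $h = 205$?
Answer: $\frac{26789}{2870601320} + \frac{\sqrt{191}}{2870601320} \approx 9.337 \cdot 10^{-6}$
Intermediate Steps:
$F{\left(a \right)} = \sqrt{-14 + a}$
$k = 107156 - 4 \sqrt{191}$ ($k = 4 \left(26789 - \sqrt{-14 + 205}\right) = 4 \left(26789 - \sqrt{191}\right) = 107156 - 4 \sqrt{191} \approx 1.071 \cdot 10^{5}$)
$\frac{1}{k} = \frac{1}{107156 - 4 \sqrt{191}}$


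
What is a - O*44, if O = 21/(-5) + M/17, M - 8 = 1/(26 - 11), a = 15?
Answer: 9125/51 ≈ 178.92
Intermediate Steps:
M = 121/15 (M = 8 + 1/(26 - 11) = 8 + 1/15 = 121/15 ≈ 8.0667)
O = -190/51 (O = 21/(-5) + (121/15)/17 = 21*(-⅕) + (121/15)*(1/17) = -21/5 + 121/255 = -190/51 ≈ -3.7255)
a - O*44 = 15 - 1*(-190/51)*44 = 15 + (190/51)*44 = 15 + 8360/51 = 9125/51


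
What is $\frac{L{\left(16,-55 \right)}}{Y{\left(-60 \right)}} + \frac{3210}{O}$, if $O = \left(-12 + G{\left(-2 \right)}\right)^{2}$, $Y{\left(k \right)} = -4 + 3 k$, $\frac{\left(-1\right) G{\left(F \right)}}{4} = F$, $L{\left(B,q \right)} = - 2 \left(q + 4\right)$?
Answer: $\frac{36813}{184} \approx 200.07$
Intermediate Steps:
$L{\left(B,q \right)} = -8 - 2 q$ ($L{\left(B,q \right)} = - 2 \left(4 + q\right) = -8 - 2 q$)
$G{\left(F \right)} = - 4 F$
$O = 16$ ($O = \left(-12 - -8\right)^{2} = \left(-12 + 8\right)^{2} = \left(-4\right)^{2} = 16$)
$\frac{L{\left(16,-55 \right)}}{Y{\left(-60 \right)}} + \frac{3210}{O} = \frac{-8 - -110}{-4 + 3 \left(-60\right)} + \frac{3210}{16} = \frac{-8 + 110}{-4 - 180} + 3210 \cdot \frac{1}{16} = \frac{102}{-184} + \frac{1605}{8} = 102 \left(- \frac{1}{184}\right) + \frac{1605}{8} = - \frac{51}{92} + \frac{1605}{8} = \frac{36813}{184}$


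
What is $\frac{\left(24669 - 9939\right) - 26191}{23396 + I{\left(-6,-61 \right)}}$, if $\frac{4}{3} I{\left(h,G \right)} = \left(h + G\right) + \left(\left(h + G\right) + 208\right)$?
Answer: $- \frac{22922}{46903} \approx -0.48871$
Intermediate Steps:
$I{\left(h,G \right)} = 156 + \frac{3 G}{2} + \frac{3 h}{2}$ ($I{\left(h,G \right)} = \frac{3 \left(\left(h + G\right) + \left(\left(h + G\right) + 208\right)\right)}{4} = \frac{3 \left(\left(G + h\right) + \left(\left(G + h\right) + 208\right)\right)}{4} = \frac{3 \left(\left(G + h\right) + \left(208 + G + h\right)\right)}{4} = \frac{3 \left(208 + 2 G + 2 h\right)}{4} = 156 + \frac{3 G}{2} + \frac{3 h}{2}$)
$\frac{\left(24669 - 9939\right) - 26191}{23396 + I{\left(-6,-61 \right)}} = \frac{\left(24669 - 9939\right) - 26191}{23396 + \left(156 + \frac{3}{2} \left(-61\right) + \frac{3}{2} \left(-6\right)\right)} = \frac{14730 - 26191}{23396 - - \frac{111}{2}} = - \frac{11461}{23396 + \frac{111}{2}} = - \frac{11461}{\frac{46903}{2}} = \left(-11461\right) \frac{2}{46903} = - \frac{22922}{46903}$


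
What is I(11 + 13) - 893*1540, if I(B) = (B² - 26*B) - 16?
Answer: -1375284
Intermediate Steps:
I(B) = -16 + B² - 26*B
I(11 + 13) - 893*1540 = (-16 + (11 + 13)² - 26*(11 + 13)) - 893*1540 = (-16 + 24² - 26*24) - 1375220 = (-16 + 576 - 624) - 1375220 = -64 - 1375220 = -1375284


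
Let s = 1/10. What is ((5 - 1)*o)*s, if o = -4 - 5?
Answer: -18/5 ≈ -3.6000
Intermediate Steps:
s = ⅒ ≈ 0.10000
o = -9
((5 - 1)*o)*s = ((5 - 1)*(-9))*(⅒) = (4*(-9))*(⅒) = -36*⅒ = -18/5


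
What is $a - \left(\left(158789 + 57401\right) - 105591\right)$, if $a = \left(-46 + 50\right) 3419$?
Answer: $-96923$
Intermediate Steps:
$a = 13676$ ($a = 4 \cdot 3419 = 13676$)
$a - \left(\left(158789 + 57401\right) - 105591\right) = 13676 - \left(\left(158789 + 57401\right) - 105591\right) = 13676 - \left(216190 - 105591\right) = 13676 - 110599 = -96923$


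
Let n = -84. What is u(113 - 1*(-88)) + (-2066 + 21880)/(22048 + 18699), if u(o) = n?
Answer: -3402934/40747 ≈ -83.514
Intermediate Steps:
u(o) = -84
u(113 - 1*(-88)) + (-2066 + 21880)/(22048 + 18699) = -84 + (-2066 + 21880)/(22048 + 18699) = -84 + 19814/40747 = -3402934/40747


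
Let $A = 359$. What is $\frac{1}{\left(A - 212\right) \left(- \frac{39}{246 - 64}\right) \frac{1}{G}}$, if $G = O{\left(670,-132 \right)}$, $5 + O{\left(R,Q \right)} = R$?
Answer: $- \frac{190}{9} \approx -21.111$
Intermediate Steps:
$O{\left(R,Q \right)} = -5 + R$
$G = 665$ ($G = -5 + 670 = 665$)
$\frac{1}{\left(A - 212\right) \left(- \frac{39}{246 - 64}\right) \frac{1}{G}} = \frac{1}{\left(359 - 212\right) \left(- \frac{39}{246 - 64}\right) \frac{1}{665}} = \frac{1}{147 \left(- \frac{39}{182}\right) \frac{1}{665}} = \frac{1}{147 \left(\left(-39\right) \frac{1}{182}\right) \frac{1}{665}} = \frac{1}{147 \left(- \frac{3}{14}\right) \frac{1}{665}} = \frac{1}{\left(- \frac{63}{2}\right) \frac{1}{665}} = \frac{1}{- \frac{9}{190}} = - \frac{190}{9}$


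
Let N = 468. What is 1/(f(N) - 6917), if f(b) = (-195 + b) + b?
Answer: -1/6176 ≈ -0.00016192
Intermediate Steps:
f(b) = -195 + 2*b
1/(f(N) - 6917) = 1/((-195 + 2*468) - 6917) = 1/((-195 + 936) - 6917) = 1/(741 - 6917) = 1/(-6176) = -1/6176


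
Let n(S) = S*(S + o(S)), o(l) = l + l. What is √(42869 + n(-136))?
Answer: √98357 ≈ 313.62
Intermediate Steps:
o(l) = 2*l
n(S) = 3*S² (n(S) = S*(S + 2*S) = S*(3*S) = 3*S²)
√(42869 + n(-136)) = √(42869 + 3*(-136)²) = √(42869 + 3*18496) = √(42869 + 55488) = √98357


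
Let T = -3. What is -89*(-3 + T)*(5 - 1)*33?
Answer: 70488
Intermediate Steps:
-89*(-3 + T)*(5 - 1)*33 = -89*(-3 - 3)*(5 - 1)*33 = -(-534)*4*33 = -89*(-24)*33 = 2136*33 = 70488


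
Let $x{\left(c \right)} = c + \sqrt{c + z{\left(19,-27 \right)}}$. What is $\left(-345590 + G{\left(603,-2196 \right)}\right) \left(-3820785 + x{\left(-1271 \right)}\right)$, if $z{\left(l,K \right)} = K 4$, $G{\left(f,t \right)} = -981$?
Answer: $1324613769976 - 346571 i \sqrt{1379} \approx 1.3246 \cdot 10^{12} - 1.287 \cdot 10^{7} i$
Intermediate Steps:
$z{\left(l,K \right)} = 4 K$
$x{\left(c \right)} = c + \sqrt{-108 + c}$ ($x{\left(c \right)} = c + \sqrt{c + 4 \left(-27\right)} = c + \sqrt{c - 108} = c + \sqrt{-108 + c}$)
$\left(-345590 + G{\left(603,-2196 \right)}\right) \left(-3820785 + x{\left(-1271 \right)}\right) = \left(-345590 - 981\right) \left(-3820785 - \left(1271 - \sqrt{-108 - 1271}\right)\right) = - 346571 \left(-3820785 - \left(1271 - \sqrt{-1379}\right)\right) = - 346571 \left(-3820785 - \left(1271 - i \sqrt{1379}\right)\right) = - 346571 \left(-3822056 + i \sqrt{1379}\right) = 1324613769976 - 346571 i \sqrt{1379}$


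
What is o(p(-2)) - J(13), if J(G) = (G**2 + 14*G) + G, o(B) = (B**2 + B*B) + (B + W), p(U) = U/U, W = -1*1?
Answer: -362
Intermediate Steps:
W = -1
p(U) = 1
o(B) = -1 + B + 2*B**2 (o(B) = (B**2 + B*B) + (B - 1) = (B**2 + B**2) + (-1 + B) = 2*B**2 + (-1 + B) = -1 + B + 2*B**2)
J(G) = G**2 + 15*G
o(p(-2)) - J(13) = (-1 + 1 + 2*1**2) - 13*(15 + 13) = (-1 + 1 + 2*1) - 13*28 = (-1 + 1 + 2) - 1*364 = 2 - 364 = -362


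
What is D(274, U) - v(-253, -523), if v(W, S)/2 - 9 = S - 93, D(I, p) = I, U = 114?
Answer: 1488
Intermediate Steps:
v(W, S) = -168 + 2*S (v(W, S) = 18 + 2*(S - 93) = 18 + 2*(-93 + S) = 18 + (-186 + 2*S) = -168 + 2*S)
D(274, U) - v(-253, -523) = 274 - (-168 + 2*(-523)) = 274 - (-168 - 1046) = 274 - 1*(-1214) = 274 + 1214 = 1488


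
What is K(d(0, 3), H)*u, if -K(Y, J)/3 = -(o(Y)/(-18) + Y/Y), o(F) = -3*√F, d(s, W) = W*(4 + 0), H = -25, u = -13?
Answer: -39 - 13*√3 ≈ -61.517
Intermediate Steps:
d(s, W) = 4*W (d(s, W) = W*4 = 4*W)
K(Y, J) = 3 + √Y/2 (K(Y, J) = -(-3)*(-3*√Y/(-18) + Y/Y) = -(-3)*(-3*√Y*(-1/18) + 1) = -(-3)*(√Y/6 + 1) = -(-3)*(1 + √Y/6) = -3*(-1 - √Y/6) = 3 + √Y/2)
K(d(0, 3), H)*u = (3 + √(4*3)/2)*(-13) = (3 + √12/2)*(-13) = (3 + (2*√3)/2)*(-13) = (3 + √3)*(-13) = -39 - 13*√3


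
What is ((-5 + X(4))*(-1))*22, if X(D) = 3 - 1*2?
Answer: 88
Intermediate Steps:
X(D) = 1 (X(D) = 3 - 2 = 1)
((-5 + X(4))*(-1))*22 = ((-5 + 1)*(-1))*22 = -4*(-1)*22 = 4*22 = 88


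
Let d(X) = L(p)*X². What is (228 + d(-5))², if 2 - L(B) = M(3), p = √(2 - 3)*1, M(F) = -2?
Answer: 107584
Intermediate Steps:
p = I (p = √(-1)*1 = I*1 = I ≈ 1.0*I)
L(B) = 4 (L(B) = 2 - 1*(-2) = 2 + 2 = 4)
d(X) = 4*X²
(228 + d(-5))² = (228 + 4*(-5)²)² = (228 + 4*25)² = (228 + 100)² = 328² = 107584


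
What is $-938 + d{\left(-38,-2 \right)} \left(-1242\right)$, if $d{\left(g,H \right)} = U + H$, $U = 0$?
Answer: $1546$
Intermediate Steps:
$d{\left(g,H \right)} = H$ ($d{\left(g,H \right)} = 0 + H = H$)
$-938 + d{\left(-38,-2 \right)} \left(-1242\right) = -938 - -2484 = -938 + 2484 = 1546$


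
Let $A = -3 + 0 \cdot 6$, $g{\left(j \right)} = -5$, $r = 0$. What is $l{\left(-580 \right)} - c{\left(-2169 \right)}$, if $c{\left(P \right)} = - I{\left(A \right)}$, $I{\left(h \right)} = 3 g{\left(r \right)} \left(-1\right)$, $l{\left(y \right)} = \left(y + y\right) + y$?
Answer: $-1725$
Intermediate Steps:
$l{\left(y \right)} = 3 y$ ($l{\left(y \right)} = 2 y + y = 3 y$)
$A = -3$ ($A = -3 + 0 = -3$)
$I{\left(h \right)} = 15$ ($I{\left(h \right)} = 3 \left(-5\right) \left(-1\right) = \left(-15\right) \left(-1\right) = 15$)
$c{\left(P \right)} = -15$ ($c{\left(P \right)} = \left(-1\right) 15 = -15$)
$l{\left(-580 \right)} - c{\left(-2169 \right)} = 3 \left(-580\right) - -15 = -1740 + 15 = -1725$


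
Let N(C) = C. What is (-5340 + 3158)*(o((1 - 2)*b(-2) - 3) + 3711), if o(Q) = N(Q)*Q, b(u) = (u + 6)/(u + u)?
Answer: -8106130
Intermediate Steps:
b(u) = (6 + u)/(2*u) (b(u) = (6 + u)/((2*u)) = (6 + u)*(1/(2*u)) = (6 + u)/(2*u))
o(Q) = Q**2 (o(Q) = Q*Q = Q**2)
(-5340 + 3158)*(o((1 - 2)*b(-2) - 3) + 3711) = (-5340 + 3158)*(((1 - 2)*((1/2)*(6 - 2)/(-2)) - 3)**2 + 3711) = -2182*((-(-1)*4/(2*2) - 3)**2 + 3711) = -2182*((-1*(-1) - 3)**2 + 3711) = -2182*((1 - 3)**2 + 3711) = -2182*((-2)**2 + 3711) = -2182*(4 + 3711) = -2182*3715 = -8106130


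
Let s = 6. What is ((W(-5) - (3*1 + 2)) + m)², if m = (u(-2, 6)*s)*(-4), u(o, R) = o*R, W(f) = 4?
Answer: 82369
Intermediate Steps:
u(o, R) = R*o
m = 288 (m = ((6*(-2))*6)*(-4) = -12*6*(-4) = -72*(-4) = 288)
((W(-5) - (3*1 + 2)) + m)² = ((4 - (3*1 + 2)) + 288)² = ((4 - (3 + 2)) + 288)² = ((4 - 1*5) + 288)² = ((4 - 5) + 288)² = (-1 + 288)² = 287² = 82369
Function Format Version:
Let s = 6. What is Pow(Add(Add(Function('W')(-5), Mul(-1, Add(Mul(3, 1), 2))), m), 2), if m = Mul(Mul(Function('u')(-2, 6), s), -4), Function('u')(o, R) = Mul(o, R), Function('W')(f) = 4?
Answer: 82369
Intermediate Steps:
Function('u')(o, R) = Mul(R, o)
m = 288 (m = Mul(Mul(Mul(6, -2), 6), -4) = Mul(Mul(-12, 6), -4) = Mul(-72, -4) = 288)
Pow(Add(Add(Function('W')(-5), Mul(-1, Add(Mul(3, 1), 2))), m), 2) = Pow(Add(Add(4, Mul(-1, Add(Mul(3, 1), 2))), 288), 2) = Pow(Add(Add(4, Mul(-1, Add(3, 2))), 288), 2) = Pow(Add(Add(4, Mul(-1, 5)), 288), 2) = Pow(Add(Add(4, -5), 288), 2) = Pow(Add(-1, 288), 2) = Pow(287, 2) = 82369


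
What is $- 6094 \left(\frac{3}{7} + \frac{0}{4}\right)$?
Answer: $- \frac{18282}{7} \approx -2611.7$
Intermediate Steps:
$- 6094 \left(\frac{3}{7} + \frac{0}{4}\right) = - 6094 \left(3 \cdot \frac{1}{7} + 0 \cdot \frac{1}{4}\right) = - 6094 \left(\frac{3}{7} + 0\right) = \left(-6094\right) \frac{3}{7} = - \frac{18282}{7}$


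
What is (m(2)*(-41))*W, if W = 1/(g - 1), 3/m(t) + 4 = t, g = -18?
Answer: -123/38 ≈ -3.2368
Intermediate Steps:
m(t) = 3/(-4 + t)
W = -1/19 (W = 1/(-18 - 1) = 1/(-19) = -1/19 ≈ -0.052632)
(m(2)*(-41))*W = ((3/(-4 + 2))*(-41))*(-1/19) = ((3/(-2))*(-41))*(-1/19) = ((3*(-½))*(-41))*(-1/19) = -3/2*(-41)*(-1/19) = (123/2)*(-1/19) = -123/38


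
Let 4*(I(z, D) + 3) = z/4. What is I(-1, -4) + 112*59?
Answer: 105679/16 ≈ 6604.9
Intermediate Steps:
I(z, D) = -3 + z/16 (I(z, D) = -3 + (z/4)/4 = -3 + z/16)
I(-1, -4) + 112*59 = (-3 + (1/16)*(-1)) + 112*59 = (-3 - 1/16) + 6608 = -49/16 + 6608 = 105679/16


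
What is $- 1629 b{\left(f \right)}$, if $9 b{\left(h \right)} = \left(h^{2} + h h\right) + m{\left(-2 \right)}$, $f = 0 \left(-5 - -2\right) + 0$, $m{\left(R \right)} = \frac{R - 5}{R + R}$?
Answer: $- \frac{1267}{4} \approx -316.75$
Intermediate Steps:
$m{\left(R \right)} = \frac{-5 + R}{2 R}$
$f = 0$ ($f = 0 \left(-5 + 2\right) + 0 = 0 \left(-3\right) + 0 = 0 + 0 = 0$)
$b{\left(h \right)} = \frac{7}{36} + \frac{2 h^{2}}{9}$ ($b{\left(h \right)} = \frac{\left(h^{2} + h h\right) + \frac{-5 - 2}{2 \left(-2\right)}}{9} = \frac{\left(h^{2} + h^{2}\right) + \frac{1}{2} \left(- \frac{1}{2}\right) \left(-7\right)}{9} = \frac{2 h^{2} + \frac{7}{4}}{9} = \frac{\frac{7}{4} + 2 h^{2}}{9} = \frac{7}{36} + \frac{2 h^{2}}{9}$)
$- 1629 b{\left(f \right)} = - 1629 \left(\frac{7}{36} + \frac{2 \cdot 0^{2}}{9}\right) = - 1629 \left(\frac{7}{36} + \frac{2}{9} \cdot 0\right) = - 1629 \left(\frac{7}{36} + 0\right) = \left(-1629\right) \frac{7}{36} = - \frac{1267}{4}$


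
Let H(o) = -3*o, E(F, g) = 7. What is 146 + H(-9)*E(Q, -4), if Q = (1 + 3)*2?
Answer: 335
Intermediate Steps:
Q = 8 (Q = 4*2 = 8)
146 + H(-9)*E(Q, -4) = 146 - 3*(-9)*7 = 146 + 27*7 = 146 + 189 = 335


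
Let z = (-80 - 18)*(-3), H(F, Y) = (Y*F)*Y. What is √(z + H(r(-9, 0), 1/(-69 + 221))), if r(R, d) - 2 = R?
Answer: √6792569/152 ≈ 17.146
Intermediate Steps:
r(R, d) = 2 + R
H(F, Y) = F*Y² (H(F, Y) = (F*Y)*Y = F*Y²)
z = 294 (z = -98*(-3) = 294)
√(z + H(r(-9, 0), 1/(-69 + 221))) = √(294 + (2 - 9)*(1/(-69 + 221))²) = √(294 - 7*(1/152)²) = √(294 - 7*1/23104) = √(294 - 7/23104) = √(6792569/23104) = √6792569/152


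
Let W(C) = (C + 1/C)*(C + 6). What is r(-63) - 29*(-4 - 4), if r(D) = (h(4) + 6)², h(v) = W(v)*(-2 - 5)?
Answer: 340817/4 ≈ 85204.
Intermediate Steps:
W(C) = (6 + C)*(C + 1/C) (W(C) = (C + 1/C)*(6 + C) = (6 + C)*(C + 1/C))
h(v) = -7 - 42*v - 42/v - 7*v² (h(v) = (1 + v² + 6*v + 6/v)*(-2 - 5) = (1 + v² + 6*v + 6/v)*(-7) = -7 - 42*v - 42/v - 7*v²)
r(D) = 339889/4 (r(D) = ((-7 - 42*4 - 42/4 - 7*4²) + 6)² = ((-7 - 168 - 42*¼ - 7*16) + 6)² = ((-7 - 168 - 21/2 - 112) + 6)² = (-595/2 + 6)² = (-583/2)² = 339889/4)
r(-63) - 29*(-4 - 4) = 339889/4 - 29*(-4 - 4) = 339889/4 - 29*(-8) = 339889/4 - 1*(-232) = 339889/4 + 232 = 340817/4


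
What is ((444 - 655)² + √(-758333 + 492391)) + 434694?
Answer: 479215 + I*√265942 ≈ 4.7922e+5 + 515.7*I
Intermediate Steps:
((444 - 655)² + √(-758333 + 492391)) + 434694 = ((-211)² + √(-265942)) + 434694 = (44521 + I*√265942) + 434694 = 479215 + I*√265942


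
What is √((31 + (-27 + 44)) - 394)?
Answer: I*√346 ≈ 18.601*I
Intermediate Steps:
√((31 + (-27 + 44)) - 394) = √((31 + 17) - 394) = √(48 - 394) = √(-346) = I*√346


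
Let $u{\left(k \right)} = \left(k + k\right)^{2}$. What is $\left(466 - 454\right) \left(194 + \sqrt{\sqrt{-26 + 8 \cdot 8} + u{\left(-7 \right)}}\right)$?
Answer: $2328 + 12 \sqrt{196 + \sqrt{38}} \approx 2498.6$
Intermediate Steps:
$u{\left(k \right)} = 4 k^{2}$ ($u{\left(k \right)} = \left(2 k\right)^{2} = 4 k^{2}$)
$\left(466 - 454\right) \left(194 + \sqrt{\sqrt{-26 + 8 \cdot 8} + u{\left(-7 \right)}}\right) = \left(466 - 454\right) \left(194 + \sqrt{\sqrt{-26 + 8 \cdot 8} + 4 \left(-7\right)^{2}}\right) = 12 \left(194 + \sqrt{\sqrt{-26 + 64} + 4 \cdot 49}\right) = 12 \left(194 + \sqrt{\sqrt{38} + 196}\right) = 12 \left(194 + \sqrt{196 + \sqrt{38}}\right) = 2328 + 12 \sqrt{196 + \sqrt{38}}$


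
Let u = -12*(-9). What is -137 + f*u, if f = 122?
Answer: 13039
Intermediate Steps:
u = 108
-137 + f*u = -137 + 122*108 = -137 + 13176 = 13039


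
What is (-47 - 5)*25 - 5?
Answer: -1305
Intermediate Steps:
(-47 - 5)*25 - 5 = -52*25 - 5 = -1300 - 5 = -1305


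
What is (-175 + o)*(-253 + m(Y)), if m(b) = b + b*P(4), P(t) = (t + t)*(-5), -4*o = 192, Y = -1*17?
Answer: -91430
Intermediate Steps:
Y = -17
o = -48 (o = -¼*192 = -48)
P(t) = -10*t (P(t) = (2*t)*(-5) = -10*t)
m(b) = -39*b (m(b) = b + b*(-10*4) = b + b*(-40) = b - 40*b = -39*b)
(-175 + o)*(-253 + m(Y)) = (-175 - 48)*(-253 - 39*(-17)) = -223*(-253 + 663) = -223*410 = -91430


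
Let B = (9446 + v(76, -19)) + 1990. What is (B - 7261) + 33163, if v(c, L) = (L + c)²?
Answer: 40587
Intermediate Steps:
B = 14685 (B = (9446 + (-19 + 76)²) + 1990 = (9446 + 57²) + 1990 = (9446 + 3249) + 1990 = 12695 + 1990 = 14685)
(B - 7261) + 33163 = (14685 - 7261) + 33163 = 7424 + 33163 = 40587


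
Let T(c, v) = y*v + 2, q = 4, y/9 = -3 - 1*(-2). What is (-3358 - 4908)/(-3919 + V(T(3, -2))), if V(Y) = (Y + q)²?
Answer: 8266/3343 ≈ 2.4726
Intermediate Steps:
y = -9 (y = 9*(-3 - 1*(-2)) = 9*(-3 + 2) = 9*(-1) = -9)
T(c, v) = 2 - 9*v (T(c, v) = -9*v + 2 = 2 - 9*v)
V(Y) = (4 + Y)² (V(Y) = (Y + 4)² = (4 + Y)²)
(-3358 - 4908)/(-3919 + V(T(3, -2))) = (-3358 - 4908)/(-3919 + (4 + (2 - 9*(-2)))²) = -8266/(-3919 + (4 + (2 + 18))²) = -8266/(-3919 + (4 + 20)²) = -8266/(-3919 + 24²) = -8266/(-3919 + 576) = -8266/(-3343) = -8266*(-1/3343) = 8266/3343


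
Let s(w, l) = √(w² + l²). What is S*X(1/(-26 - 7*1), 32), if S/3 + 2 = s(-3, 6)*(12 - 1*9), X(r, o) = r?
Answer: 2/11 - 9*√5/11 ≈ -1.6477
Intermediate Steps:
s(w, l) = √(l² + w²)
S = -6 + 27*√5 (S = -6 + 3*(√(6² + (-3)²)*(12 - 1*9)) = -6 + 3*(√(36 + 9)*(12 - 9)) = -6 + 3*(√45*3) = -6 + 3*((3*√5)*3) = -6 + 3*(9*√5) = -6 + 27*√5 ≈ 54.374)
S*X(1/(-26 - 7*1), 32) = (-6 + 27*√5)/(-26 - 7*1) = (-6 + 27*√5)/(-26 - 7) = (-6 + 27*√5)/(-33) = (-6 + 27*√5)*(-1/33) = 2/11 - 9*√5/11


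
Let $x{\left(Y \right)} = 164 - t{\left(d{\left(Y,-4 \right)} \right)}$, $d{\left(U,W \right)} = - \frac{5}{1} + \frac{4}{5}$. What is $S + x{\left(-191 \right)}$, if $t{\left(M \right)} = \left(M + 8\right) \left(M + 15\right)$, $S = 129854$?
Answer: $\frac{3249424}{25} \approx 1.2998 \cdot 10^{5}$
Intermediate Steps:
$d{\left(U,W \right)} = - \frac{21}{5}$ ($d{\left(U,W \right)} = \left(-5\right) 1 + 4 \cdot \frac{1}{5} = -5 + \frac{4}{5} = - \frac{21}{5}$)
$t{\left(M \right)} = \left(8 + M\right) \left(15 + M\right)$
$x{\left(Y \right)} = \frac{3074}{25}$ ($x{\left(Y \right)} = 164 - \left(120 + \left(- \frac{21}{5}\right)^{2} + 23 \left(- \frac{21}{5}\right)\right) = 164 - \left(120 + \frac{441}{25} - \frac{483}{5}\right) = 164 - \frac{1026}{25} = \frac{3074}{25}$)
$S + x{\left(-191 \right)} = 129854 + \frac{3074}{25} = \frac{3249424}{25}$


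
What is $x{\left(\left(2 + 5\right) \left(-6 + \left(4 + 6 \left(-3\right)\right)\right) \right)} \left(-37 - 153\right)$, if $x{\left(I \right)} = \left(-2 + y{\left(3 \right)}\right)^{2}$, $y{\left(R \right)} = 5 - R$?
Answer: $0$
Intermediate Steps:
$x{\left(I \right)} = 0$ ($x{\left(I \right)} = \left(-2 + \left(5 - 3\right)\right)^{2} = \left(-2 + 2\right)^{2} = 0^{2} = 0$)
$x{\left(\left(2 + 5\right) \left(-6 + \left(4 + 6 \left(-3\right)\right)\right) \right)} \left(-37 - 153\right) = 0 \left(-37 - 153\right) = 0 \left(-190\right) = 0$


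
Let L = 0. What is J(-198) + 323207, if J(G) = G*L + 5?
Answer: 323212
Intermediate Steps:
J(G) = 5 (J(G) = G*0 + 5 = 0 + 5 = 5)
J(-198) + 323207 = 5 + 323207 = 323212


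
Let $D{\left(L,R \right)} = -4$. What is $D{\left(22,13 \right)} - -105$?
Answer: $101$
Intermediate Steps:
$D{\left(22,13 \right)} - -105 = -4 - -105 = -4 + 105 = 101$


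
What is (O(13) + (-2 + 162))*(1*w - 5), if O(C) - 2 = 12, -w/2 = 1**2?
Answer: -1218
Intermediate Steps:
w = -2 (w = -2*1**2 = -2*1 = -2)
O(C) = 14 (O(C) = 2 + 12 = 14)
(O(13) + (-2 + 162))*(1*w - 5) = (14 + (-2 + 162))*(1*(-2) - 5) = (14 + 160)*(-2 - 5) = 174*(-7) = -1218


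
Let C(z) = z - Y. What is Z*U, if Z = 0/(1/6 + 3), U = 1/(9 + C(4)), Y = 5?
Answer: 0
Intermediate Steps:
C(z) = -5 + z (C(z) = z - 1*5 = z - 5 = -5 + z)
U = 1/8 (U = 1/(9 + (-5 + 4)) = 1/(9 - 1) = 1/8 ≈ 0.12500)
Z = 0 (Z = 0/(1/6 + 3) = 0/(19/6) = (6/19)*0 = 0)
Z*U = 0*(1/8) = 0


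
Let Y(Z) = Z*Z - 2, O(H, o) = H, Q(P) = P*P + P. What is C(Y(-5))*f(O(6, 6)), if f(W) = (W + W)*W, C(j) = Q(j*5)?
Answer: 960480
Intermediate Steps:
Q(P) = P + P² (Q(P) = P² + P = P + P²)
Y(Z) = -2 + Z² (Y(Z) = Z² - 2 = -2 + Z²)
C(j) = 5*j*(1 + 5*j) (C(j) = (j*5)*(1 + j*5) = (5*j)*(1 + 5*j) = 5*j*(1 + 5*j))
f(W) = 2*W² (f(W) = (2*W)*W = 2*W²)
C(Y(-5))*f(O(6, 6)) = (5*(-2 + (-5)²)*(1 + 5*(-2 + (-5)²)))*(2*6²) = (5*(-2 + 25)*(1 + 5*(-2 + 25)))*(2*36) = (5*23*(1 + 5*23))*72 = (5*23*(1 + 115))*72 = (5*23*116)*72 = 13340*72 = 960480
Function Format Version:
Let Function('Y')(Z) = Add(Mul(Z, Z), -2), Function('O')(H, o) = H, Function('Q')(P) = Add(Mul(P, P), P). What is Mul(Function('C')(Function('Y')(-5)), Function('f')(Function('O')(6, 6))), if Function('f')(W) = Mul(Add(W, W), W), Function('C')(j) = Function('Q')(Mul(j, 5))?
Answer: 960480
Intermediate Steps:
Function('Q')(P) = Add(P, Pow(P, 2)) (Function('Q')(P) = Add(Pow(P, 2), P) = Add(P, Pow(P, 2)))
Function('Y')(Z) = Add(-2, Pow(Z, 2)) (Function('Y')(Z) = Add(Pow(Z, 2), -2) = Add(-2, Pow(Z, 2)))
Function('C')(j) = Mul(5, j, Add(1, Mul(5, j))) (Function('C')(j) = Mul(Mul(j, 5), Add(1, Mul(j, 5))) = Mul(Mul(5, j), Add(1, Mul(5, j))) = Mul(5, j, Add(1, Mul(5, j))))
Function('f')(W) = Mul(2, Pow(W, 2)) (Function('f')(W) = Mul(Mul(2, W), W) = Mul(2, Pow(W, 2)))
Mul(Function('C')(Function('Y')(-5)), Function('f')(Function('O')(6, 6))) = Mul(Mul(5, Add(-2, Pow(-5, 2)), Add(1, Mul(5, Add(-2, Pow(-5, 2))))), Mul(2, Pow(6, 2))) = Mul(Mul(5, Add(-2, 25), Add(1, Mul(5, Add(-2, 25)))), Mul(2, 36)) = Mul(Mul(5, 23, Add(1, Mul(5, 23))), 72) = Mul(Mul(5, 23, Add(1, 115)), 72) = Mul(Mul(5, 23, 116), 72) = Mul(13340, 72) = 960480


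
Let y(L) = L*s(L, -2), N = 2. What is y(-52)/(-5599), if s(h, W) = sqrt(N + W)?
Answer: 0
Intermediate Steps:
s(h, W) = sqrt(2 + W)
y(L) = 0 (y(L) = L*sqrt(2 - 2) = L*sqrt(0) = L*0 = 0)
y(-52)/(-5599) = 0/(-5599) = 0*(-1/5599) = 0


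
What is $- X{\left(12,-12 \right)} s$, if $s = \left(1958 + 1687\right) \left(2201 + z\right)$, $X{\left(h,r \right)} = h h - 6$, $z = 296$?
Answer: $-1256015970$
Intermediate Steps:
$X{\left(h,r \right)} = -6 + h^{2}$ ($X{\left(h,r \right)} = h^{2} - 6 = -6 + h^{2}$)
$s = 9101565$ ($s = \left(1958 + 1687\right) \left(2201 + 296\right) = 3645 \cdot 2497 = 9101565$)
$- X{\left(12,-12 \right)} s = - (-6 + 12^{2}) 9101565 = - (-6 + 144) 9101565 = \left(-1\right) 138 \cdot 9101565 = \left(-138\right) 9101565 = -1256015970$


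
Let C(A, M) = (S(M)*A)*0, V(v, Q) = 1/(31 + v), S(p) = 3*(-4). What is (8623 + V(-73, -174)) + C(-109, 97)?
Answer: 362165/42 ≈ 8623.0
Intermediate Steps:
S(p) = -12
C(A, M) = 0 (C(A, M) = -12*A*0 = 0)
(8623 + V(-73, -174)) + C(-109, 97) = (8623 + 1/(31 - 73)) + 0 = (8623 + 1/(-42)) + 0 = (8623 - 1/42) + 0 = 362165/42 + 0 = 362165/42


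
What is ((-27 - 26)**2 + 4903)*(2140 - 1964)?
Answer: 1357312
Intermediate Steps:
((-27 - 26)**2 + 4903)*(2140 - 1964) = ((-53)**2 + 4903)*176 = (2809 + 4903)*176 = 7712*176 = 1357312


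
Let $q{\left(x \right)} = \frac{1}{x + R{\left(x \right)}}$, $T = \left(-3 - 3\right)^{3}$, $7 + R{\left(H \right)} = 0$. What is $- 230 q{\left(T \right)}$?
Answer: $\frac{230}{223} \approx 1.0314$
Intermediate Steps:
$R{\left(H \right)} = -7$ ($R{\left(H \right)} = -7 + 0 = -7$)
$T = -216$ ($T = \left(-6\right)^{3} = -216$)
$q{\left(x \right)} = \frac{1}{-7 + x}$ ($q{\left(x \right)} = \frac{1}{x - 7} = \frac{1}{-7 + x}$)
$- 230 q{\left(T \right)} = - \frac{230}{-7 - 216} = - \frac{230}{-223} = \left(-230\right) \left(- \frac{1}{223}\right) = \frac{230}{223}$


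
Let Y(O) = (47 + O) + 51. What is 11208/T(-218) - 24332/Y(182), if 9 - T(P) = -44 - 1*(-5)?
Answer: 733/5 ≈ 146.60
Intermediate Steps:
T(P) = 48 (T(P) = 9 - (-44 - 1*(-5)) = 9 - (-44 + 5) = 9 - 1*(-39) = 9 + 39 = 48)
Y(O) = 98 + O
11208/T(-218) - 24332/Y(182) = 11208/48 - 24332/(98 + 182) = 11208*(1/48) - 24332/280 = 467/2 - 24332*1/280 = 467/2 - 869/10 = 733/5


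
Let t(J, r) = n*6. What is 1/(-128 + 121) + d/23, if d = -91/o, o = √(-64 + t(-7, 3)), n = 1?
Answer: -⅐ + 91*I*√58/1334 ≈ -0.14286 + 0.51952*I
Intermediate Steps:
t(J, r) = 6 (t(J, r) = 1*6 = 6)
o = I*√58 (o = √(-64 + 6) = √(-58) = I*√58 ≈ 7.6158*I)
d = 91*I*√58/58 (d = -91*(-I*√58/58) = -(-91)*I*√58/58 = 91*I*√58/58 ≈ 11.949*I)
1/(-128 + 121) + d/23 = 1/(-128 + 121) + (91*I*√58/58)/23 = 1/(-7) + (91*I*√58/58)/23 = -⅐ + 91*I*√58/1334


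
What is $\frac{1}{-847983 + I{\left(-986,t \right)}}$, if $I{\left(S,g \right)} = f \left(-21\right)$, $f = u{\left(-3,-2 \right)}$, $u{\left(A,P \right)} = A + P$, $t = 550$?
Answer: $- \frac{1}{847878} \approx -1.1794 \cdot 10^{-6}$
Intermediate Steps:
$f = -5$ ($f = -3 - 2 = -5$)
$I{\left(S,g \right)} = 105$ ($I{\left(S,g \right)} = \left(-5\right) \left(-21\right) = 105$)
$\frac{1}{-847983 + I{\left(-986,t \right)}} = \frac{1}{-847983 + 105} = \frac{1}{-847878} = - \frac{1}{847878}$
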